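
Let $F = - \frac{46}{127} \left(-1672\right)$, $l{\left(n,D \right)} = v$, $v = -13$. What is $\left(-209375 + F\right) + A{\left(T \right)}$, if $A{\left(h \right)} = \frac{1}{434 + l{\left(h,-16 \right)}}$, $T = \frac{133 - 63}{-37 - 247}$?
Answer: $- \frac{11162273046}{53467} \approx -2.0877 \cdot 10^{5}$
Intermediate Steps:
$l{\left(n,D \right)} = -13$
$T = - \frac{35}{142}$ ($T = \frac{70}{-284} = 70 \left(- \frac{1}{284}\right) = - \frac{35}{142} \approx -0.24648$)
$A{\left(h \right)} = \frac{1}{421}$ ($A{\left(h \right)} = \frac{1}{434 - 13} = \frac{1}{421}$)
$F = \frac{76912}{127}$ ($F = \left(-46\right) \frac{1}{127} \left(-1672\right) = \left(- \frac{46}{127}\right) \left(-1672\right) = \frac{76912}{127} \approx 605.61$)
$\left(-209375 + F\right) + A{\left(T \right)} = \left(-209375 + \frac{76912}{127}\right) + \frac{1}{421} = - \frac{26513713}{127} + \frac{1}{421} = - \frac{11162273046}{53467}$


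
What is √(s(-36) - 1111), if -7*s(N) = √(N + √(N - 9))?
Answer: √(-54439 - 7*√3*√(-12 + I*√5))/7 ≈ 0.012913 - 33.333*I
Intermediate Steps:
s(N) = -√(N + √(-9 + N))/7 (s(N) = -√(N + √(N - 9))/7 = -√(N + √(-9 + N))/7)
√(s(-36) - 1111) = √(-√(-36 + √(-9 - 36))/7 - 1111) = √(-√(-36 + √(-45))/7 - 1111) = √(-√(-36 + 3*I*√5)/7 - 1111) = √(-1111 - √(-36 + 3*I*√5)/7)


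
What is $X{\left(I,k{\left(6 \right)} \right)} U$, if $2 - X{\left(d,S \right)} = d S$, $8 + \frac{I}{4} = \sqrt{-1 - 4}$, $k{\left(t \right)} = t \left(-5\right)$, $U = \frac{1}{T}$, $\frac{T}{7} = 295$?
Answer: $- \frac{958}{2065} + \frac{24 i \sqrt{5}}{413} \approx -0.46392 + 0.12994 i$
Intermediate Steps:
$T = 2065$ ($T = 7 \cdot 295 = 2065$)
$U = \frac{1}{2065} \approx 0.00048426$
$k{\left(t \right)} = - 5 t$
$I = -32 + 4 i \sqrt{5}$ ($I = -32 + 4 \sqrt{-1 - 4} = -32 + 4 \sqrt{-5} = -32 + 4 i \sqrt{5} \approx -32.0 + 8.9443 i$)
$X{\left(d,S \right)} = 2 - S d$ ($X{\left(d,S \right)} = 2 - d S = 2 - S d$)
$X{\left(I,k{\left(6 \right)} \right)} U = \left(2 - \left(-5\right) 6 \left(-32 + 4 i \sqrt{5}\right)\right) \frac{1}{2065} = \left(2 - - 30 \left(-32 + 4 i \sqrt{5}\right)\right) \frac{1}{2065} = \left(2 - \left(960 - 120 i \sqrt{5}\right)\right) \frac{1}{2065} = \left(-958 + 120 i \sqrt{5}\right) \frac{1}{2065} = - \frac{958}{2065} + \frac{24 i \sqrt{5}}{413}$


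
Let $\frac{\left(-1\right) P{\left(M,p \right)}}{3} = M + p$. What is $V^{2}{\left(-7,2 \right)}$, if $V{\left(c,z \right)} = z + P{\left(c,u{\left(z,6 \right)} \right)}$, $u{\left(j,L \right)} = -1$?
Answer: $676$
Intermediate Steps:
$P{\left(M,p \right)} = - 3 M - 3 p$ ($P{\left(M,p \right)} = - 3 \left(M + p\right) = - 3 M - 3 p$)
$V{\left(c,z \right)} = 3 + z - 3 c$ ($V{\left(c,z \right)} = z - \left(-3 + 3 c\right) = 3 + z - 3 c$)
$V^{2}{\left(-7,2 \right)} = \left(3 + 2 - -21\right)^{2} = \left(3 + 2 + 21\right)^{2} = 26^{2} = 676$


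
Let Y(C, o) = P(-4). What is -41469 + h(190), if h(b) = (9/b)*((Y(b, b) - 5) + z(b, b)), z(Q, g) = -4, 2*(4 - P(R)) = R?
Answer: -7879137/190 ≈ -41469.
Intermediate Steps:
P(R) = 4 - R/2
Y(C, o) = 6 (Y(C, o) = 4 - ½*(-4) = 4 + 2 = 6)
h(b) = -27/b (h(b) = (9/b)*((6 - 5) - 4) = (9/b)*(1 - 4) = (9/b)*(-3) = -27/b)
-41469 + h(190) = -41469 - 27/190 = -7879137/190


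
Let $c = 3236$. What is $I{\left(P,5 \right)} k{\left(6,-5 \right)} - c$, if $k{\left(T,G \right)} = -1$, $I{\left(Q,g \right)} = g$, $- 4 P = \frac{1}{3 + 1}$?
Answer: $-3241$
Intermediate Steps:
$P = - \frac{1}{16}$ ($P = - \frac{1}{4 \left(3 + 1\right)} = - \frac{1}{4 \cdot 4} = \left(- \frac{1}{4}\right) \frac{1}{4} = - \frac{1}{16} \approx -0.0625$)
$I{\left(P,5 \right)} k{\left(6,-5 \right)} - c = 5 \left(-1\right) - 3236 = -5 - 3236 = -3241$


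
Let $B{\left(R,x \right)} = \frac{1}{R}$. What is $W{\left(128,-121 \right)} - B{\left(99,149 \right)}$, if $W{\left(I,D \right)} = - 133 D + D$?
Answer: $\frac{1581227}{99} \approx 15972.0$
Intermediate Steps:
$W{\left(I,D \right)} = - 132 D$
$W{\left(128,-121 \right)} - B{\left(99,149 \right)} = \left(-132\right) \left(-121\right) - \frac{1}{99} = 15972 - \frac{1}{99} = \frac{1581227}{99}$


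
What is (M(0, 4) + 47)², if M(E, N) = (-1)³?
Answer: 2116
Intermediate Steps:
M(E, N) = -1
(M(0, 4) + 47)² = (-1 + 47)² = 46² = 2116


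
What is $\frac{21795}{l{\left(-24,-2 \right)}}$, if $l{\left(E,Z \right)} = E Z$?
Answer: $\frac{7265}{16} \approx 454.06$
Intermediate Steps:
$\frac{21795}{l{\left(-24,-2 \right)}} = \frac{21795}{\left(-24\right) \left(-2\right)} = \frac{21795}{48} = 21795 \cdot \frac{1}{48} = \frac{7265}{16}$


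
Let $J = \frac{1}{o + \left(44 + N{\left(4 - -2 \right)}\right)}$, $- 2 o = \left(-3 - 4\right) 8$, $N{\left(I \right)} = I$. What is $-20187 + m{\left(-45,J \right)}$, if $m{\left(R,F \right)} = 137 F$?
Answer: $- \frac{1574449}{78} \approx -20185.0$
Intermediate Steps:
$o = 28$ ($o = - \frac{\left(-3 - 4\right) 8}{2} = - \frac{\left(-7\right) 8}{2} = \left(- \frac{1}{2}\right) \left(-56\right) = 28$)
$J = \frac{1}{78}$ ($J = \frac{1}{28 + \left(44 + \left(4 - -2\right)\right)} = \frac{1}{28 + \left(44 + \left(4 + 2\right)\right)} = \frac{1}{28 + \left(44 + 6\right)} = \frac{1}{28 + 50} = \frac{1}{78} \approx 0.012821$)
$-20187 + m{\left(-45,J \right)} = -20187 + 137 \cdot \frac{1}{78} = -20187 + \frac{137}{78} = - \frac{1574449}{78}$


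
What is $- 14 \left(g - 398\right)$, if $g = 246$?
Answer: $2128$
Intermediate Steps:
$- 14 \left(g - 398\right) = - 14 \left(246 - 398\right) = \left(-14\right) \left(-152\right) = 2128$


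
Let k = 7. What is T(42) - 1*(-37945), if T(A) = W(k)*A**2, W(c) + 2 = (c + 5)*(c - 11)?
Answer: -50255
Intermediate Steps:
W(c) = -2 + (-11 + c)*(5 + c) (W(c) = -2 + (c + 5)*(c - 11) = -2 + (5 + c)*(-11 + c) = -2 + (-11 + c)*(5 + c))
T(A) = -50*A**2 (T(A) = (-57 + 7**2 - 6*7)*A**2 = (-57 + 49 - 42)*A**2 = -50*A**2)
T(42) - 1*(-37945) = -50*42**2 - 1*(-37945) = -50*1764 + 37945 = -88200 + 37945 = -50255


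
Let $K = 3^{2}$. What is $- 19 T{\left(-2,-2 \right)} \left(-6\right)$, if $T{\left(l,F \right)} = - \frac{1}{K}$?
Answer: $- \frac{38}{3} \approx -12.667$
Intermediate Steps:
$K = 9$
$T{\left(l,F \right)} = - \frac{1}{9}$
$- 19 T{\left(-2,-2 \right)} \left(-6\right) = \left(-19\right) \left(- \frac{1}{9}\right) \left(-6\right) = \frac{19}{9} \left(-6\right) = - \frac{38}{3}$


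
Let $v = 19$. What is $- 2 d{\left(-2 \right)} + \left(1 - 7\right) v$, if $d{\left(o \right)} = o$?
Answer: $-110$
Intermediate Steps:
$- 2 d{\left(-2 \right)} + \left(1 - 7\right) v = \left(-2\right) \left(-2\right) + \left(1 - 7\right) 19 = 4 - 114 = -110$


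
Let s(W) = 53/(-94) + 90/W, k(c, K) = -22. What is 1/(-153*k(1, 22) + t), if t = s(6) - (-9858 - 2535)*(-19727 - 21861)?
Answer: -94/48447290135 ≈ -1.9403e-9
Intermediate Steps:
s(W) = -53/94 + 90/W (s(W) = 53*(-1/94) + 90/W = -53/94 + 90/W)
t = -48447606539/94 (t = (-53/94 + 90/6) - (-9858 - 2535)*(-19727 - 21861) = (-53/94 + 90*(1/6)) - (-12393)*(-41588) = (-53/94 + 15) - 1*515400084 = 1357/94 - 515400084 = -48447606539/94 ≈ -5.1540e+8)
1/(-153*k(1, 22) + t) = 1/(-153*(-22) - 48447606539/94) = 1/(3366 - 48447606539/94) = 1/(-48447290135/94) = -94/48447290135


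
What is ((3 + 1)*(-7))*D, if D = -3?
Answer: 84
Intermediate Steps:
((3 + 1)*(-7))*D = ((3 + 1)*(-7))*(-3) = (4*(-7))*(-3) = -28*(-3) = 84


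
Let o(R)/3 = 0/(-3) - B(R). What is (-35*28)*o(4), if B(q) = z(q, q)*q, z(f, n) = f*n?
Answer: 188160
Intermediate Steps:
B(q) = q³ (B(q) = (q*q)*q = q²*q = q³)
o(R) = -3*R³ (o(R) = 3*(0/(-3) - R³) = 3*(0*(-⅓) - R³) = 3*(0 - R³) = 3*(-R³) = -3*R³)
(-35*28)*o(4) = (-35*28)*(-3*4³) = -(-2940)*64 = -980*(-192) = 188160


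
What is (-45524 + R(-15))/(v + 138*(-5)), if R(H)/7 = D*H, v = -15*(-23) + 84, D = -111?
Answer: 33869/261 ≈ 129.77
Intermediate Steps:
v = 429 (v = 345 + 84 = 429)
R(H) = -777*H (R(H) = 7*(-111*H) = -777*H)
(-45524 + R(-15))/(v + 138*(-5)) = (-45524 - 777*(-15))/(429 + 138*(-5)) = (-45524 + 11655)/(429 - 690) = -33869/(-261) = -33869*(-1/261) = 33869/261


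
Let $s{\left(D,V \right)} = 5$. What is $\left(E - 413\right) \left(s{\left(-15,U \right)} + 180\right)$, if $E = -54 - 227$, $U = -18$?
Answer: $-128390$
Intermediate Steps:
$E = -281$ ($E = -54 - 227 = -281$)
$\left(E - 413\right) \left(s{\left(-15,U \right)} + 180\right) = \left(-281 - 413\right) \left(5 + 180\right) = \left(-694\right) 185 = -128390$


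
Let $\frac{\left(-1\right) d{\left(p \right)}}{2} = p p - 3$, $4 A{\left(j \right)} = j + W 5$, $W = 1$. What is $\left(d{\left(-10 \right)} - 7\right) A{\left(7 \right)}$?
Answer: $-603$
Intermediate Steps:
$A{\left(j \right)} = \frac{5}{4} + \frac{j}{4}$ ($A{\left(j \right)} = \frac{j + 1 \cdot 5}{4} = \frac{j + 5}{4} = \frac{5 + j}{4} = \frac{5}{4} + \frac{j}{4}$)
$d{\left(p \right)} = 6 - 2 p^{2}$ ($d{\left(p \right)} = - 2 \left(p p - 3\right) = - 2 \left(p^{2} - 3\right) = - 2 \left(-3 + p^{2}\right) = 6 - 2 p^{2}$)
$\left(d{\left(-10 \right)} - 7\right) A{\left(7 \right)} = \left(\left(6 - 2 \left(-10\right)^{2}\right) - 7\right) \left(\frac{5}{4} + \frac{1}{4} \cdot 7\right) = \left(\left(6 - 200\right) - 7\right) \left(\frac{5}{4} + \frac{7}{4}\right) = \left(\left(6 - 200\right) - 7\right) 3 = \left(-194 - 7\right) 3 = \left(-201\right) 3 = -603$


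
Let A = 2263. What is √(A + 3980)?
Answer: √6243 ≈ 79.013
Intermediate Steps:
√(A + 3980) = √(2263 + 3980) = √6243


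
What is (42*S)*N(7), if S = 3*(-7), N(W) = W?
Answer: -6174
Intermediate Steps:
S = -21
(42*S)*N(7) = (42*(-21))*7 = -882*7 = -6174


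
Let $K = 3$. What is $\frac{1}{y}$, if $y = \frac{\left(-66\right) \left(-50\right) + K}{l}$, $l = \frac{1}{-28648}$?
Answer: $- \frac{1}{94624344} \approx -1.0568 \cdot 10^{-8}$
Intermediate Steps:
$l = - \frac{1}{28648} \approx -3.4906 \cdot 10^{-5}$
$y = -94624344$ ($y = \frac{\left(-66\right) \left(-50\right) + 3}{- \frac{1}{28648}} = \left(3300 + 3\right) \left(-28648\right) = 3303 \left(-28648\right) = -94624344$)
$\frac{1}{y} = \frac{1}{-94624344} = - \frac{1}{94624344}$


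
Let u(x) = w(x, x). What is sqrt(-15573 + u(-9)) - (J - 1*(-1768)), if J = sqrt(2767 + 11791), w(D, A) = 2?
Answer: -1768 - sqrt(14558) + I*sqrt(15571) ≈ -1888.7 + 124.78*I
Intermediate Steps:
J = sqrt(14558) ≈ 120.66
u(x) = 2
sqrt(-15573 + u(-9)) - (J - 1*(-1768)) = sqrt(-15573 + 2) - (sqrt(14558) - 1*(-1768)) = sqrt(-15571) - (sqrt(14558) + 1768) = I*sqrt(15571) - (1768 + sqrt(14558)) = I*sqrt(15571) + (-1768 - sqrt(14558)) = -1768 - sqrt(14558) + I*sqrt(15571)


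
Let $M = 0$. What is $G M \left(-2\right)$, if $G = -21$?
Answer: $0$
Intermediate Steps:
$G M \left(-2\right) = \left(-21\right) 0 \left(-2\right) = 0 \left(-2\right) = 0$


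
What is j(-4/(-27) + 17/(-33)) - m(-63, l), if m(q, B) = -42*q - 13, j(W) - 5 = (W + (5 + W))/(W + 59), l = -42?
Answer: -45762725/17414 ≈ -2627.9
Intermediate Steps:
j(W) = 5 + (5 + 2*W)/(59 + W) (j(W) = 5 + (W + (5 + W))/(W + 59) = 5 + (5 + 2*W)/(59 + W))
m(q, B) = -13 - 42*q
j(-4/(-27) + 17/(-33)) - m(-63, l) = (300 + 7*(-4/(-27) + 17/(-33)))/(59 + (-4/(-27) + 17/(-33))) - (-13 - 42*(-63)) = (300 + 7*(-4*(-1/27) + 17*(-1/33)))/(59 + (-4*(-1/27) + 17*(-1/33))) - (-13 + 2646) = (300 + 7*(4/27 - 17/33))/(59 + (4/27 - 17/33)) - 1*2633 = (300 + 7*(-109/297))/(59 - 109/297) - 2633 = (300 - 763/297)/(17414/297) - 2633 = (297/17414)*(88337/297) - 2633 = 88337/17414 - 2633 = -45762725/17414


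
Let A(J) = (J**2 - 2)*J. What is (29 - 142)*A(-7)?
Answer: 37177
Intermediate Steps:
A(J) = J*(-2 + J**2) (A(J) = (-2 + J**2)*J = J*(-2 + J**2))
(29 - 142)*A(-7) = (29 - 142)*(-7*(-2 + (-7)**2)) = -(-791)*(-2 + 49) = -(-791)*47 = -113*(-329) = 37177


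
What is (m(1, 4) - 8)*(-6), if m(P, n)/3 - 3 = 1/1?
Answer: -24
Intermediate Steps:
m(P, n) = 12 (m(P, n) = 9 + 3/1 = 9 + 3*1 = 9 + 3 = 12)
(m(1, 4) - 8)*(-6) = (12 - 8)*(-6) = 4*(-6) = -24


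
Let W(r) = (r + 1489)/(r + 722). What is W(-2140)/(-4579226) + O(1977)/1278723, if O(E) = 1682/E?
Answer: 9276051004655/16415399435120435628 ≈ 5.6508e-7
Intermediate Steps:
W(r) = (1489 + r)/(722 + r)
W(-2140)/(-4579226) + O(1977)/1278723 = ((1489 - 2140)/(722 - 2140))/(-4579226) + (1682/1977)/1278723 = (-651/(-1418))*(-1/4579226) + (1682*(1/1977))*(1/1278723) = -1/1418*(-651)*(-1/4579226) + (1682/1977)*(1/1278723) = (651/1418)*(-1/4579226) + 1682/2528035371 = -651/6493342468 + 1682/2528035371 = 9276051004655/16415399435120435628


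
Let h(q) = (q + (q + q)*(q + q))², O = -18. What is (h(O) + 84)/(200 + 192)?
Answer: 204171/49 ≈ 4166.8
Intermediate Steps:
h(q) = (q + 4*q²)² (h(q) = (q + (2*q)*(2*q))² = (q + 4*q²)²)
(h(O) + 84)/(200 + 192) = ((-18)²*(1 + 4*(-18))² + 84)/(200 + 192) = (324*(1 - 72)² + 84)/392 = (324*(-71)² + 84)*(1/392) = (324*5041 + 84)*(1/392) = (1633284 + 84)*(1/392) = 1633368*(1/392) = 204171/49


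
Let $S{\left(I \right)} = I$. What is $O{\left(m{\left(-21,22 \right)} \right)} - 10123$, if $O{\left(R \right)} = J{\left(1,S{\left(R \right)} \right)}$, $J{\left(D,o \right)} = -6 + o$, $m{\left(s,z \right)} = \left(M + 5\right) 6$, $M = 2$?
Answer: $-10087$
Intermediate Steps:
$m{\left(s,z \right)} = 42$ ($m{\left(s,z \right)} = \left(2 + 5\right) 6 = 7 \cdot 6 = 42$)
$O{\left(R \right)} = -6 + R$
$O{\left(m{\left(-21,22 \right)} \right)} - 10123 = \left(-6 + 42\right) - 10123 = 36 - 10123 = -10087$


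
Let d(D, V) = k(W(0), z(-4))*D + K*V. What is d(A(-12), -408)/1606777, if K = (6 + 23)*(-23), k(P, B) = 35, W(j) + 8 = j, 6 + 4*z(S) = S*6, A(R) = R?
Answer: 271716/1606777 ≈ 0.16911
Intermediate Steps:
z(S) = -3/2 + 3*S/2 (z(S) = -3/2 + (S*6)/4 = -3/2 + (6*S)/4 = -3/2 + 3*S/2)
W(j) = -8 + j
K = -667 (K = 29*(-23) = -667)
d(D, V) = -667*V + 35*D (d(D, V) = 35*D - 667*V = -667*V + 35*D)
d(A(-12), -408)/1606777 = (-667*(-408) + 35*(-12))/1606777 = (272136 - 420)*(1/1606777) = 271716*(1/1606777) = 271716/1606777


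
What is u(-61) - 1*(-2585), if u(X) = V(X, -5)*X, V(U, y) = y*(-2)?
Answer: 1975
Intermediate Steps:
V(U, y) = -2*y
u(X) = 10*X (u(X) = (-2*(-5))*X = 10*X)
u(-61) - 1*(-2585) = 10*(-61) - 1*(-2585) = -610 + 2585 = 1975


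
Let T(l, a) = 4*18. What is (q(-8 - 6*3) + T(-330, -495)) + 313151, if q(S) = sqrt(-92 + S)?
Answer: 313223 + I*sqrt(118) ≈ 3.1322e+5 + 10.863*I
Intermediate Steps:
T(l, a) = 72
(q(-8 - 6*3) + T(-330, -495)) + 313151 = (sqrt(-92 + (-8 - 6*3)) + 72) + 313151 = (sqrt(-92 + (-8 - 18)) + 72) + 313151 = (sqrt(-92 - 26) + 72) + 313151 = (sqrt(-118) + 72) + 313151 = (I*sqrt(118) + 72) + 313151 = (72 + I*sqrt(118)) + 313151 = 313223 + I*sqrt(118)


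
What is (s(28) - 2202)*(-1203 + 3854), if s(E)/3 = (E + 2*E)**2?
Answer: 50278866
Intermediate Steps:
s(E) = 27*E**2 (s(E) = 3*(E + 2*E)**2 = 3*(3*E)**2 = 3*(9*E**2) = 27*E**2)
(s(28) - 2202)*(-1203 + 3854) = (27*28**2 - 2202)*(-1203 + 3854) = (27*784 - 2202)*2651 = (21168 - 2202)*2651 = 18966*2651 = 50278866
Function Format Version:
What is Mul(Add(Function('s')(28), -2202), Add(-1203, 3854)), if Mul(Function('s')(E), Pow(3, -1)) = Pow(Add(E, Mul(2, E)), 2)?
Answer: 50278866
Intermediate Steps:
Function('s')(E) = Mul(27, Pow(E, 2)) (Function('s')(E) = Mul(3, Pow(Add(E, Mul(2, E)), 2)) = Mul(3, Pow(Mul(3, E), 2)) = Mul(3, Mul(9, Pow(E, 2))) = Mul(27, Pow(E, 2)))
Mul(Add(Function('s')(28), -2202), Add(-1203, 3854)) = Mul(Add(Mul(27, Pow(28, 2)), -2202), Add(-1203, 3854)) = Mul(Add(Mul(27, 784), -2202), 2651) = Mul(Add(21168, -2202), 2651) = Mul(18966, 2651) = 50278866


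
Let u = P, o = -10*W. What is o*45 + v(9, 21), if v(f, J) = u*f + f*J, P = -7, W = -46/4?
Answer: 5301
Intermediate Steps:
W = -23/2 (W = -46*¼ = -23/2 ≈ -11.500)
o = 115 (o = -10*(-23/2) = 115)
u = -7
v(f, J) = -7*f + J*f (v(f, J) = -7*f + f*J = -7*f + J*f)
o*45 + v(9, 21) = 115*45 + 9*(-7 + 21) = 5175 + 9*14 = 5175 + 126 = 5301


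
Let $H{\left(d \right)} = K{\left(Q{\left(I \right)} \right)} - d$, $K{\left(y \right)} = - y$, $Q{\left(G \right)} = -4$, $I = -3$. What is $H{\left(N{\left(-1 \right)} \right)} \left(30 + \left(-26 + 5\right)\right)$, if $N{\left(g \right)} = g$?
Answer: $45$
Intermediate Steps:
$H{\left(d \right)} = 4 - d$ ($H{\left(d \right)} = \left(-1\right) \left(-4\right) - d = 4 - d$)
$H{\left(N{\left(-1 \right)} \right)} \left(30 + \left(-26 + 5\right)\right) = \left(4 - -1\right) \left(30 + \left(-26 + 5\right)\right) = \left(4 + 1\right) \left(30 - 21\right) = 5 \cdot 9 = 45$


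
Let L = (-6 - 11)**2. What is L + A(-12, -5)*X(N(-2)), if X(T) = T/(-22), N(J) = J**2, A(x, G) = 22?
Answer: 285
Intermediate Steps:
L = 289 (L = (-17)**2 = 289)
X(T) = -T/22 (X(T) = T*(-1/22) = -T/22)
L + A(-12, -5)*X(N(-2)) = 289 + 22*(-1/22*(-2)**2) = 289 + 22*(-1/22*4) = 289 + 22*(-2/11) = 289 - 4 = 285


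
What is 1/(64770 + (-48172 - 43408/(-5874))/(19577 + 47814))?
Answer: 197927367/12819614101130 ≈ 1.5439e-5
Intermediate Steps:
1/(64770 + (-48172 - 43408/(-5874))/(19577 + 47814)) = 1/(64770 + (-48172 - 43408*(-1/5874))/67391) = 1/(64770 + (-48172 + 21704/2937)*(1/67391)) = 1/(64770 - 141459460/2937*1/67391) = 1/(64770 - 141459460/197927367) = 1/(12819614101130/197927367) = 197927367/12819614101130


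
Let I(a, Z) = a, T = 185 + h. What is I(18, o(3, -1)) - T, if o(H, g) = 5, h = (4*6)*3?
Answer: -239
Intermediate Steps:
h = 72 (h = 24*3 = 72)
T = 257 (T = 185 + 72 = 257)
I(18, o(3, -1)) - T = 18 - 1*257 = 18 - 257 = -239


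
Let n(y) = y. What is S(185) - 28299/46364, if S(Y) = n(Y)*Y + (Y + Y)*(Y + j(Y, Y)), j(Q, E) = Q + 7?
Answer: 8054093961/46364 ≈ 1.7371e+5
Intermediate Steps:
j(Q, E) = 7 + Q
S(Y) = Y² + 2*Y*(7 + 2*Y) (S(Y) = Y*Y + (Y + Y)*(Y + (7 + Y)) = Y² + (2*Y)*(7 + 2*Y) = Y² + 2*Y*(7 + 2*Y))
S(185) - 28299/46364 = 185*(14 + 5*185) - 28299/46364 = 185*(14 + 925) - 28299*1/46364 = 185*939 - 28299/46364 = 173715 - 28299/46364 = 8054093961/46364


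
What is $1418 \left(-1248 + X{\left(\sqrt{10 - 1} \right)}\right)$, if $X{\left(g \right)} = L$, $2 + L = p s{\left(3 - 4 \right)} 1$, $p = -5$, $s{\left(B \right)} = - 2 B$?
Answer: $-1786680$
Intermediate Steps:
$L = -12$ ($L = -2 + - 5 \left(- 2 \left(3 - 4\right)\right) 1 = -2 + - 5 \left(\left(-2\right) \left(-1\right)\right) 1 = -2 + \left(-5\right) 2 \cdot 1 = -2 - 10 = -12$)
$X{\left(g \right)} = -12$
$1418 \left(-1248 + X{\left(\sqrt{10 - 1} \right)}\right) = 1418 \left(-1248 - 12\right) = 1418 \left(-1260\right) = -1786680$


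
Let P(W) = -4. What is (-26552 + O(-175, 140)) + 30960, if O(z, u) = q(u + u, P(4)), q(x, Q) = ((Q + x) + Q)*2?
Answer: 4952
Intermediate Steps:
q(x, Q) = 2*x + 4*Q (q(x, Q) = (x + 2*Q)*2 = 2*x + 4*Q)
O(z, u) = -16 + 4*u (O(z, u) = 2*(u + u) + 4*(-4) = 2*(2*u) - 16 = 4*u - 16 = -16 + 4*u)
(-26552 + O(-175, 140)) + 30960 = (-26552 + (-16 + 4*140)) + 30960 = (-26552 + (-16 + 560)) + 30960 = (-26552 + 544) + 30960 = -26008 + 30960 = 4952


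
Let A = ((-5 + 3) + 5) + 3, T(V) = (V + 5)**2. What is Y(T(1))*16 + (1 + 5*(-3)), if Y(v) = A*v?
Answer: 3442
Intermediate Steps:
T(V) = (5 + V)**2
A = 6 (A = (-2 + 5) + 3 = 3 + 3 = 6)
Y(v) = 6*v
Y(T(1))*16 + (1 + 5*(-3)) = (6*(5 + 1)**2)*16 + (1 + 5*(-3)) = (6*6**2)*16 + (1 - 15) = (6*36)*16 - 14 = 216*16 - 14 = 3456 - 14 = 3442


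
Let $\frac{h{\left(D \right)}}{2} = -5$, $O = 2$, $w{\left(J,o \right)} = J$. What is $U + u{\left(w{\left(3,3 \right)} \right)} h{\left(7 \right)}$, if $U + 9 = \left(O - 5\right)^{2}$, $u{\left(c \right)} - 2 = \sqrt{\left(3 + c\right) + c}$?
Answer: $-50$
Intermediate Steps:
$u{\left(c \right)} = 2 + \sqrt{3 + 2 c}$ ($u{\left(c \right)} = 2 + \sqrt{\left(3 + c\right) + c} = 2 + \sqrt{3 + 2 c}$)
$h{\left(D \right)} = -10$ ($h{\left(D \right)} = 2 \left(-5\right) = -10$)
$U = 0$ ($U = -9 + \left(2 - 5\right)^{2} = -9 + \left(-3\right)^{2} = -9 + 9 = 0$)
$U + u{\left(w{\left(3,3 \right)} \right)} h{\left(7 \right)} = 0 + \left(2 + \sqrt{3 + 2 \cdot 3}\right) \left(-10\right) = 0 + \left(2 + \sqrt{3 + 6}\right) \left(-10\right) = 0 + \left(2 + \sqrt{9}\right) \left(-10\right) = 0 + \left(2 + 3\right) \left(-10\right) = 0 + 5 \left(-10\right) = 0 - 50 = -50$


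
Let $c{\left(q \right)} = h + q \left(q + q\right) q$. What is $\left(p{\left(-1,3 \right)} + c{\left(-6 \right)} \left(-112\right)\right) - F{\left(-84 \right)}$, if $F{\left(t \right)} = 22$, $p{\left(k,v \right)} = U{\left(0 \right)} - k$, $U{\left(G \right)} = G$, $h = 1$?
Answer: $48251$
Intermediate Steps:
$p{\left(k,v \right)} = - k$ ($p{\left(k,v \right)} = 0 - k = - k$)
$c{\left(q \right)} = 1 + 2 q^{3}$ ($c{\left(q \right)} = 1 + q \left(q + q\right) q = 1 + q 2 q q = 1 + 2 q^{2} q = 1 + 2 q^{3}$)
$\left(p{\left(-1,3 \right)} + c{\left(-6 \right)} \left(-112\right)\right) - F{\left(-84 \right)} = \left(\left(-1\right) \left(-1\right) + \left(1 + 2 \left(-6\right)^{3}\right) \left(-112\right)\right) - 22 = \left(1 + \left(1 + 2 \left(-216\right)\right) \left(-112\right)\right) - 22 = \left(1 + \left(1 - 432\right) \left(-112\right)\right) - 22 = \left(1 - -48272\right) - 22 = \left(1 + 48272\right) - 22 = 48273 - 22 = 48251$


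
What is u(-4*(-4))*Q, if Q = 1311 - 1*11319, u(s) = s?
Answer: -160128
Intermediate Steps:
Q = -10008 (Q = 1311 - 11319 = -10008)
u(-4*(-4))*Q = -4*(-4)*(-10008) = 16*(-10008) = -160128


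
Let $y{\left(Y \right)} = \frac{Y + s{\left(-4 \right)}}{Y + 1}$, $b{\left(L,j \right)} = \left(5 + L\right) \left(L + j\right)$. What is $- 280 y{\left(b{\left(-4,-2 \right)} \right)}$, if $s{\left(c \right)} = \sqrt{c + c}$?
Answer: $-336 + 112 i \sqrt{2} \approx -336.0 + 158.39 i$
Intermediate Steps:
$s{\left(c \right)} = \sqrt{2} \sqrt{c}$ ($s{\left(c \right)} = \sqrt{2 c} = \sqrt{2} \sqrt{c}$)
$y{\left(Y \right)} = \frac{Y + 2 i \sqrt{2}}{1 + Y}$ ($y{\left(Y \right)} = \frac{Y + \sqrt{2} \sqrt{-4}}{Y + 1} = \frac{Y + \sqrt{2} \cdot 2 i}{1 + Y} = \frac{Y + 2 i \sqrt{2}}{1 + Y}$)
$- 280 y{\left(b{\left(-4,-2 \right)} \right)} = - 280 \frac{\left(\left(-4\right)^{2} + 5 \left(-4\right) + 5 \left(-2\right) - -8\right) + 2 i \sqrt{2}}{1 + \left(\left(-4\right)^{2} + 5 \left(-4\right) + 5 \left(-2\right) - -8\right)} = - 280 \frac{\left(16 - 20 - 10 + 8\right) + 2 i \sqrt{2}}{1 + \left(16 - 20 - 10 + 8\right)} = - 280 \frac{-6 + 2 i \sqrt{2}}{1 - 6} = - 280 \frac{-6 + 2 i \sqrt{2}}{-5} = - 280 \left(- \frac{-6 + 2 i \sqrt{2}}{5}\right) = - 280 \left(\frac{6}{5} - \frac{2 i \sqrt{2}}{5}\right) = -336 + 112 i \sqrt{2}$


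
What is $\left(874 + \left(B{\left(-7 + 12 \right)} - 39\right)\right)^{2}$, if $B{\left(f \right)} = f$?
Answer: $705600$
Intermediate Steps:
$\left(874 + \left(B{\left(-7 + 12 \right)} - 39\right)\right)^{2} = \left(874 + \left(\left(-7 + 12\right) - 39\right)\right)^{2} = \left(874 + \left(5 - 39\right)\right)^{2} = \left(874 - 34\right)^{2} = 840^{2} = 705600$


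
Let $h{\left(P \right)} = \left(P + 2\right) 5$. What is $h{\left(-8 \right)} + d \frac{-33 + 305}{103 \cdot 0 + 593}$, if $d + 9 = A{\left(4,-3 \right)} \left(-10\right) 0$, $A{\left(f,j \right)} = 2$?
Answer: $- \frac{20238}{593} \approx -34.128$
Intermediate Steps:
$h{\left(P \right)} = 10 + 5 P$ ($h{\left(P \right)} = \left(2 + P\right) 5 = 10 + 5 P$)
$d = -9$ ($d = -9 + 2 \left(-10\right) 0 = -9 - 0 = -9 + 0 = -9$)
$h{\left(-8 \right)} + d \frac{-33 + 305}{103 \cdot 0 + 593} = \left(10 + 5 \left(-8\right)\right) - 9 \frac{-33 + 305}{103 \cdot 0 + 593} = \left(10 - 40\right) - 9 \frac{272}{0 + 593} = -30 - 9 \cdot \frac{272}{593} = -30 - 9 \cdot 272 \cdot \frac{1}{593} = -30 - \frac{2448}{593} = - \frac{20238}{593}$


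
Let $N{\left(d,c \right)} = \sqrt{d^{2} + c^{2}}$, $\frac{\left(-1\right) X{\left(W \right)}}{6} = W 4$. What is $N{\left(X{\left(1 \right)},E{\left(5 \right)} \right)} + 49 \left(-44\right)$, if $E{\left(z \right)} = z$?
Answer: $-2156 + \sqrt{601} \approx -2131.5$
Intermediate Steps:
$X{\left(W \right)} = - 24 W$ ($X{\left(W \right)} = - 6 W 4 = - 6 \cdot 4 W = - 24 W$)
$N{\left(d,c \right)} = \sqrt{c^{2} + d^{2}}$
$N{\left(X{\left(1 \right)},E{\left(5 \right)} \right)} + 49 \left(-44\right) = \sqrt{5^{2} + \left(\left(-24\right) 1\right)^{2}} + 49 \left(-44\right) = \sqrt{25 + \left(-24\right)^{2}} - 2156 = \sqrt{25 + 576} - 2156 = \sqrt{601} - 2156 = -2156 + \sqrt{601}$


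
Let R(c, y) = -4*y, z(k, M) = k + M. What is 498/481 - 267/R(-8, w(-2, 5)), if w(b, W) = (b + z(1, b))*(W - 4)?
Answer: -40817/1924 ≈ -21.215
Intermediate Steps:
z(k, M) = M + k
w(b, W) = (1 + 2*b)*(-4 + W) (w(b, W) = (b + (b + 1))*(W - 4) = (b + (1 + b))*(-4 + W) = (1 + 2*b)*(-4 + W))
498/481 - 267/R(-8, w(-2, 5)) = 498/481 - 267*(-1/(4*(-4 + 5 - 8*(-2) + 2*5*(-2)))) = 498*(1/481) - 267*(-1/(4*(-4 + 5 + 16 - 20))) = 498/481 - 267/((-4*(-3))) = 498/481 - 267/12 = 498/481 - 267*1/12 = 498/481 - 89/4 = -40817/1924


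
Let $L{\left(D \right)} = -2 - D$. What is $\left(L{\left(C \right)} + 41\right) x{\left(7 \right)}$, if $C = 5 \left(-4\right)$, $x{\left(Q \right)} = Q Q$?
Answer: $2891$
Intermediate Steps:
$x{\left(Q \right)} = Q^{2}$
$C = -20$
$\left(L{\left(C \right)} + 41\right) x{\left(7 \right)} = \left(\left(-2 - -20\right) + 41\right) 7^{2} = \left(\left(-2 + 20\right) + 41\right) 49 = \left(18 + 41\right) 49 = 59 \cdot 49 = 2891$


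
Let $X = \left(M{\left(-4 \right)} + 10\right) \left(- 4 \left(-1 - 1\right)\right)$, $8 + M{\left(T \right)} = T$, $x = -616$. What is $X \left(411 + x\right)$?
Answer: $3280$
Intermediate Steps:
$M{\left(T \right)} = -8 + T$
$X = -16$ ($X = \left(\left(-8 - 4\right) + 10\right) \left(- 4 \left(-1 - 1\right)\right) = \left(-12 + 10\right) \left(\left(-4\right) \left(-2\right)\right) = \left(-2\right) 8 = -16$)
$X \left(411 + x\right) = - 16 \left(411 - 616\right) = \left(-16\right) \left(-205\right) = 3280$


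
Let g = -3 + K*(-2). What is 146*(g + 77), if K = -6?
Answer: 12556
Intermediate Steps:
g = 9 (g = -3 - 6*(-2) = -3 + 12 = 9)
146*(g + 77) = 146*(9 + 77) = 146*86 = 12556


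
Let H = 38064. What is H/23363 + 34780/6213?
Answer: 17197652/2379579 ≈ 7.2272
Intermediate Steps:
H/23363 + 34780/6213 = 38064/23363 + 34780/6213 = 38064*(1/23363) + 34780*(1/6213) = 624/383 + 34780/6213 = 17197652/2379579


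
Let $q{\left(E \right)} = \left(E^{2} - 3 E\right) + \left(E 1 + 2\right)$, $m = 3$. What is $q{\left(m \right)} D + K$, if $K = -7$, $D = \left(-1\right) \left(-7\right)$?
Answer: $28$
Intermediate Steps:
$D = 7$
$q{\left(E \right)} = 2 + E^{2} - 2 E$ ($q{\left(E \right)} = \left(E^{2} - 3 E\right) + \left(E + 2\right) = \left(E^{2} - 3 E\right) + \left(2 + E\right) = 2 + E^{2} - 2 E$)
$q{\left(m \right)} D + K = \left(2 + 3^{2} - 6\right) 7 - 7 = \left(2 + 9 - 6\right) 7 - 7 = 5 \cdot 7 - 7 = 35 - 7 = 28$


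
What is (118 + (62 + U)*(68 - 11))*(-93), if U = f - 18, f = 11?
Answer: -302529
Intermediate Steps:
U = -7 (U = 11 - 18 = -7)
(118 + (62 + U)*(68 - 11))*(-93) = (118 + (62 - 7)*(68 - 11))*(-93) = (118 + 55*57)*(-93) = (118 + 3135)*(-93) = 3253*(-93) = -302529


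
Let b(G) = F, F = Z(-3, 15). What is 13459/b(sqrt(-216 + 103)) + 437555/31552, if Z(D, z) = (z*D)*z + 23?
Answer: -34843127/5142976 ≈ -6.7749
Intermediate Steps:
Z(D, z) = 23 + D*z**2 (Z(D, z) = (D*z)*z + 23 = D*z**2 + 23 = 23 + D*z**2)
F = -652 (F = 23 - 3*15**2 = 23 - 3*225 = 23 - 675 = -652)
b(G) = -652
13459/b(sqrt(-216 + 103)) + 437555/31552 = 13459/(-652) + 437555/31552 = 13459*(-1/652) + 437555*(1/31552) = -13459/652 + 437555/31552 = -34843127/5142976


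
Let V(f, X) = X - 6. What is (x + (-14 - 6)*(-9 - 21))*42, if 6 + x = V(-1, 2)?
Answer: 24780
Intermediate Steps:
V(f, X) = -6 + X
x = -10 (x = -6 + (-6 + 2) = -6 - 4 = -10)
(x + (-14 - 6)*(-9 - 21))*42 = (-10 + (-14 - 6)*(-9 - 21))*42 = (-10 - 20*(-30))*42 = (-10 + 600)*42 = 590*42 = 24780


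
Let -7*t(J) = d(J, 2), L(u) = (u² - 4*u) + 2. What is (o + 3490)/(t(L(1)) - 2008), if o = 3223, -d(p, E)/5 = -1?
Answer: -46991/14061 ≈ -3.3419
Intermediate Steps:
d(p, E) = 5 (d(p, E) = -5*(-1) = 5)
L(u) = 2 + u² - 4*u
t(J) = -5/7 (t(J) = -⅐*5 = -5/7)
(o + 3490)/(t(L(1)) - 2008) = (3223 + 3490)/(-5/7 - 2008) = 6713/(-14061/7) = 6713*(-7/14061) = -46991/14061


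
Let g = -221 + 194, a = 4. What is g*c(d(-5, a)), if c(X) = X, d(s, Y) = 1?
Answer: -27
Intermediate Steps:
g = -27
g*c(d(-5, a)) = -27*1 = -27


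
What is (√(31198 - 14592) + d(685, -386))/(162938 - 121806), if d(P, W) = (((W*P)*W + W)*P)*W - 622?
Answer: -1037930004037/1582 + 19*√46/41132 ≈ -6.5609e+8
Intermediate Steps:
d(P, W) = -622 + P*W*(W + P*W²) (d(P, W) = (((P*W)*W + W)*P)*W - 622 = ((P*W² + W)*P)*W - 622 = ((W + P*W²)*P)*W - 622 = (P*(W + P*W²))*W - 622 = P*W*(W + P*W²) - 622 = -622 + P*W*(W + P*W²))
(√(31198 - 14592) + d(685, -386))/(162938 - 121806) = (√(31198 - 14592) + (-622 + 685*(-386)² + 685²*(-386)³))/(162938 - 121806) = (√16606 + (-622 + 685*148996 + 469225*(-57512456)))/41132 = (19*√46 + (-622 + 102062260 - 26986282166600))*(1/41132) = (19*√46 - 26986180104962)*(1/41132) = (-26986180104962 + 19*√46)*(1/41132) = -1037930004037/1582 + 19*√46/41132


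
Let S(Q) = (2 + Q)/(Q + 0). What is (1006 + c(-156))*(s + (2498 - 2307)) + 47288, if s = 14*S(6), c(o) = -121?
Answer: 232843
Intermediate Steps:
S(Q) = (2 + Q)/Q
s = 56/3 (s = 14*((2 + 6)/6) = 14*((⅙)*8) = 14*(4/3) = 56/3 ≈ 18.667)
(1006 + c(-156))*(s + (2498 - 2307)) + 47288 = (1006 - 121)*(56/3 + (2498 - 2307)) + 47288 = 885*(56/3 + 191) + 47288 = 885*(629/3) + 47288 = 185555 + 47288 = 232843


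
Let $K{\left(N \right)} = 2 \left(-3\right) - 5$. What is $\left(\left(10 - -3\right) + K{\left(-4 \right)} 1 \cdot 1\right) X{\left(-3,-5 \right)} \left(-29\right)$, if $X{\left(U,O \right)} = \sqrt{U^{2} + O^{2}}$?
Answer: $- 58 \sqrt{34} \approx -338.2$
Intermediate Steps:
$X{\left(U,O \right)} = \sqrt{O^{2} + U^{2}}$
$K{\left(N \right)} = -11$ ($K{\left(N \right)} = -6 - 5 = -11$)
$\left(\left(10 - -3\right) + K{\left(-4 \right)} 1 \cdot 1\right) X{\left(-3,-5 \right)} \left(-29\right) = \left(\left(10 - -3\right) - 11 \cdot 1 \cdot 1\right) \sqrt{\left(-5\right)^{2} + \left(-3\right)^{2}} \left(-29\right) = \left(\left(10 + 3\right) - 11\right) \sqrt{25 + 9} \left(-29\right) = \left(13 - 11\right) \sqrt{34} \left(-29\right) = 2 \sqrt{34} \left(-29\right) = - 58 \sqrt{34}$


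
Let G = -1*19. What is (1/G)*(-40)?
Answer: 40/19 ≈ 2.1053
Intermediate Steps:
G = -19
(1/G)*(-40) = (1/(-19))*(-40) = (1*(-1/19))*(-40) = -1/19*(-40) = 40/19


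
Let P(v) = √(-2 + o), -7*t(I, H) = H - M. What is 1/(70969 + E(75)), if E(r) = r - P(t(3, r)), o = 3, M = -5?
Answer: 1/71043 ≈ 1.4076e-5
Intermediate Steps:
t(I, H) = -5/7 - H/7 (t(I, H) = -(H - 1*(-5))/7 = -(H + 5)/7 = -(5 + H)/7 = -5/7 - H/7)
P(v) = 1 (P(v) = √(-2 + 3) = √1 = 1)
E(r) = -1 + r (E(r) = r - 1*1 = r - 1 = -1 + r)
1/(70969 + E(75)) = 1/(70969 + (-1 + 75)) = 1/(70969 + 74) = 1/71043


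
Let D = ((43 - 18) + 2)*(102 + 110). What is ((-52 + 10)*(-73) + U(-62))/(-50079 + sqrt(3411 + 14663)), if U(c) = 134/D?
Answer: -146480390587/2392525311318 - 8774959*sqrt(18074)/7177575933954 ≈ -0.061389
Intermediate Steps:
D = 5724 (D = (25 + 2)*212 = 27*212 = 5724)
U(c) = 67/2862 (U(c) = 134/5724 = 134*(1/5724) = 67/2862)
((-52 + 10)*(-73) + U(-62))/(-50079 + sqrt(3411 + 14663)) = ((-52 + 10)*(-73) + 67/2862)/(-50079 + sqrt(3411 + 14663)) = (-42*(-73) + 67/2862)/(-50079 + sqrt(18074)) = (3066 + 67/2862)/(-50079 + sqrt(18074)) = 8774959/(2862*(-50079 + sqrt(18074)))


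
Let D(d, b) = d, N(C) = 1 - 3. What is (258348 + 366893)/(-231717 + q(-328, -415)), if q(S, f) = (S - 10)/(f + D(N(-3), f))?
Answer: -260725497/96625651 ≈ -2.6983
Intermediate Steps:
N(C) = -2
q(S, f) = (-10 + S)/(-2 + f) (q(S, f) = (S - 10)/(f - 2) = (-10 + S)/(-2 + f))
(258348 + 366893)/(-231717 + q(-328, -415)) = (258348 + 366893)/(-231717 + (-10 - 328)/(-2 - 415)) = 625241/(-231717 - 338/(-417)) = 625241/(-231717 - 1/417*(-338)) = 625241/(-231717 + 338/417) = 625241/(-96625651/417) = 625241*(-417/96625651) = -260725497/96625651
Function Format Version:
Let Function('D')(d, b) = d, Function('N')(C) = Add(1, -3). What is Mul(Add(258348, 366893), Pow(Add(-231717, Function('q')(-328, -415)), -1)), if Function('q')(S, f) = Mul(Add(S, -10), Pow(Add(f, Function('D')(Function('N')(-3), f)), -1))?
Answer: Rational(-260725497, 96625651) ≈ -2.6983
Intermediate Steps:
Function('N')(C) = -2
Function('q')(S, f) = Mul(Pow(Add(-2, f), -1), Add(-10, S)) (Function('q')(S, f) = Mul(Add(S, -10), Pow(Add(f, -2), -1)) = Mul(Add(-10, S), Pow(Add(-2, f), -1)) = Mul(Pow(Add(-2, f), -1), Add(-10, S)))
Mul(Add(258348, 366893), Pow(Add(-231717, Function('q')(-328, -415)), -1)) = Mul(Add(258348, 366893), Pow(Add(-231717, Mul(Pow(Add(-2, -415), -1), Add(-10, -328))), -1)) = Mul(625241, Pow(Add(-231717, Mul(Pow(-417, -1), -338)), -1)) = Mul(625241, Pow(Add(-231717, Mul(Rational(-1, 417), -338)), -1)) = Mul(625241, Pow(Add(-231717, Rational(338, 417)), -1)) = Mul(625241, Pow(Rational(-96625651, 417), -1)) = Mul(625241, Rational(-417, 96625651)) = Rational(-260725497, 96625651)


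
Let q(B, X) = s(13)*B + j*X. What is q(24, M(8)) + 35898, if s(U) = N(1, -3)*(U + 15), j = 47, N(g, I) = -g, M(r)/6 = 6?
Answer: 36918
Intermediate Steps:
M(r) = 36 (M(r) = 6*6 = 36)
s(U) = -15 - U (s(U) = (-1*1)*(U + 15) = -(15 + U) = -15 - U)
q(B, X) = -28*B + 47*X (q(B, X) = (-15 - 1*13)*B + 47*X = (-15 - 13)*B + 47*X = -28*B + 47*X)
q(24, M(8)) + 35898 = (-28*24 + 47*36) + 35898 = (-672 + 1692) + 35898 = 1020 + 35898 = 36918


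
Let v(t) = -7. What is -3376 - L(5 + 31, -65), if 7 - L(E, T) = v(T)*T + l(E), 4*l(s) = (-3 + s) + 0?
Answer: -11679/4 ≈ -2919.8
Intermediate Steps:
l(s) = -3/4 + s/4 (l(s) = ((-3 + s) + 0)/4 = (-3 + s)/4 = -3/4 + s/4)
L(E, T) = 31/4 + 7*T - E/4 (L(E, T) = 7 - (-7*T + (-3/4 + E/4)) = 7 - (-3/4 - 7*T + E/4) = 7 + (3/4 + 7*T - E/4) = 31/4 + 7*T - E/4)
-3376 - L(5 + 31, -65) = -3376 - (31/4 + 7*(-65) - (5 + 31)/4) = -3376 - (31/4 - 455 - 1/4*36) = -3376 - (31/4 - 455 - 9) = -3376 - 1*(-1825/4) = -3376 + 1825/4 = -11679/4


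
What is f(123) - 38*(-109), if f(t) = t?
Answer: 4265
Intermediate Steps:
f(123) - 38*(-109) = 123 - 38*(-109) = 123 - 1*(-4142) = 123 + 4142 = 4265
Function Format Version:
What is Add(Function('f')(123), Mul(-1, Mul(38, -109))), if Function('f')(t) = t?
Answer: 4265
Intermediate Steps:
Add(Function('f')(123), Mul(-1, Mul(38, -109))) = Add(123, Mul(-1, Mul(38, -109))) = Add(123, Mul(-1, -4142)) = Add(123, 4142) = 4265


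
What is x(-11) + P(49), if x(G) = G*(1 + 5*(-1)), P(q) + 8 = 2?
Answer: 38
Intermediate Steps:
P(q) = -6 (P(q) = -8 + 2 = -6)
x(G) = -4*G (x(G) = G*(1 - 5) = G*(-4) = -4*G)
x(-11) + P(49) = -4*(-11) - 6 = 44 - 6 = 38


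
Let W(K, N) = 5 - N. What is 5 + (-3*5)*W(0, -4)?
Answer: -130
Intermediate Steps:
5 + (-3*5)*W(0, -4) = 5 + (-3*5)*(5 - 1*(-4)) = 5 - 15*(5 + 4) = 5 - 15*9 = 5 - 135 = -130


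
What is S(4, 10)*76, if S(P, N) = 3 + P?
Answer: 532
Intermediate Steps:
S(4, 10)*76 = (3 + 4)*76 = 7*76 = 532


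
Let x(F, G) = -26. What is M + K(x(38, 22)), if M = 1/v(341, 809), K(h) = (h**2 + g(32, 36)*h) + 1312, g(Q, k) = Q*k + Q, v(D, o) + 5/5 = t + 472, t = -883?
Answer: -11863953/412 ≈ -28796.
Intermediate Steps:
v(D, o) = -412 (v(D, o) = -1 + (-883 + 472) = -1 - 411 = -412)
g(Q, k) = Q + Q*k
K(h) = 1312 + h**2 + 1184*h (K(h) = (h**2 + (32*(1 + 36))*h) + 1312 = (h**2 + (32*37)*h) + 1312 = (h**2 + 1184*h) + 1312 = 1312 + h**2 + 1184*h)
M = -1/412 (M = 1/(-412) = -1/412 ≈ -0.0024272)
M + K(x(38, 22)) = -1/412 + (1312 + (-26)**2 + 1184*(-26)) = -1/412 + (1312 + 676 - 30784) = -1/412 - 28796 = -11863953/412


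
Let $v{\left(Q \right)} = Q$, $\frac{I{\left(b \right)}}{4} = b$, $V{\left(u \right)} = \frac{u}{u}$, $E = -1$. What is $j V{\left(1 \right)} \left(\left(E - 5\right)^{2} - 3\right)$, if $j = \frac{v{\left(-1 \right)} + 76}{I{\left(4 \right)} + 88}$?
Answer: $\frac{2475}{104} \approx 23.798$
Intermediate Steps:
$V{\left(u \right)} = 1$
$I{\left(b \right)} = 4 b$
$j = \frac{75}{104}$ ($j = \frac{-1 + 76}{4 \cdot 4 + 88} = \frac{75}{16 + 88} = \frac{75}{104} \approx 0.72115$)
$j V{\left(1 \right)} \left(\left(E - 5\right)^{2} - 3\right) = \frac{75 \cdot 1 \left(\left(-1 - 5\right)^{2} - 3\right)}{104} = \frac{75 \cdot 1 \left(\left(-6\right)^{2} - 3\right)}{104} = \frac{75 \cdot 1 \left(36 - 3\right)}{104} = \frac{75 \cdot 1 \cdot 33}{104} = \frac{75}{104} \cdot 33 = \frac{2475}{104}$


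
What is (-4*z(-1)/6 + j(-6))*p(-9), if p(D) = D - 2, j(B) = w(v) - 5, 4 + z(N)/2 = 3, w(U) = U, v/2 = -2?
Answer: 253/3 ≈ 84.333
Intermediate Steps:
v = -4 (v = 2*(-2) = -4)
z(N) = -2 (z(N) = -8 + 2*3 = -8 + 6 = -2)
j(B) = -9 (j(B) = -4 - 5 = -9)
p(D) = -2 + D
(-4*z(-1)/6 + j(-6))*p(-9) = (-4*(-2)/6 - 9)*(-2 - 9) = (8*(⅙) - 9)*(-11) = (4/3 - 9)*(-11) = -23/3*(-11) = 253/3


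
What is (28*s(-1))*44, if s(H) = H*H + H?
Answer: 0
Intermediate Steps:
s(H) = H + H**2 (s(H) = H**2 + H = H + H**2)
(28*s(-1))*44 = (28*(-(1 - 1)))*44 = (28*(-1*0))*44 = (28*0)*44 = 0*44 = 0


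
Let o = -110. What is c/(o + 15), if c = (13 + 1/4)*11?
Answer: -583/380 ≈ -1.5342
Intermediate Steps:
c = 583/4 (c = (13 + ¼)*11 = (53/4)*11 = 583/4 ≈ 145.75)
c/(o + 15) = (583/4)/(-110 + 15) = (583/4)/(-95) = -1/95*583/4 = -583/380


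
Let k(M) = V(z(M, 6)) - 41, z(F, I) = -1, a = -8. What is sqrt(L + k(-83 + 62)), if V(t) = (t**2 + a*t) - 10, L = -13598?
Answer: 2*I*sqrt(3410) ≈ 116.79*I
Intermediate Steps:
V(t) = -10 + t**2 - 8*t (V(t) = (t**2 - 8*t) - 10 = -10 + t**2 - 8*t)
k(M) = -42 (k(M) = (-10 + (-1)**2 - 8*(-1)) - 41 = (-10 + 1 + 8) - 41 = -1 - 41 = -42)
sqrt(L + k(-83 + 62)) = sqrt(-13598 - 42) = sqrt(-13640) = 2*I*sqrt(3410)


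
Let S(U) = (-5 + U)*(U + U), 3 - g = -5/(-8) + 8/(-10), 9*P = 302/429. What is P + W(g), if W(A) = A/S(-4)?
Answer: 151123/1235520 ≈ 0.12232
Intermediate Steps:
P = 302/3861 (P = (302/429)/9 = (302*(1/429))/9 = (⅑)*(302/429) = 302/3861 ≈ 0.078218)
g = 127/40 (g = 3 - (-5/(-8) + 8/(-10)) = 3 - (-5*(-⅛) + 8*(-⅒)) = 3 - (5/8 - ⅘) = 3 - 1*(-7/40) = 3 + 7/40 = 127/40 ≈ 3.1750)
S(U) = 2*U*(-5 + U) (S(U) = (-5 + U)*(2*U) = 2*U*(-5 + U))
W(A) = A/72 (W(A) = A/((2*(-4)*(-5 - 4))) = A/((2*(-4)*(-9))) = A/72)
P + W(g) = 302/3861 + (1/72)*(127/40) = 302/3861 + 127/2880 = 151123/1235520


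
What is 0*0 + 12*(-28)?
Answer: -336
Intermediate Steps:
0*0 + 12*(-28) = 0 - 336 = -336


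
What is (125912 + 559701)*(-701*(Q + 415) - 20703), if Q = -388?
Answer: -27170843190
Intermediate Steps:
(125912 + 559701)*(-701*(Q + 415) - 20703) = (125912 + 559701)*(-701*(-388 + 415) - 20703) = 685613*(-701*27 - 20703) = 685613*(-18927 - 20703) = 685613*(-39630) = -27170843190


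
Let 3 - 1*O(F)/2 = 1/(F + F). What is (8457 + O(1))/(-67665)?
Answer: -8462/67665 ≈ -0.12506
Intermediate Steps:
O(F) = 6 - 1/F (O(F) = 6 - 2/(F + F) = 6 - 2*1/(2*F) = 6 - 1/F)
(8457 + O(1))/(-67665) = (8457 + (6 - 1/1))/(-67665) = (8457 + (6 - 1*1))*(-1/67665) = (8457 + (6 - 1))*(-1/67665) = (8457 + 5)*(-1/67665) = 8462*(-1/67665) = -8462/67665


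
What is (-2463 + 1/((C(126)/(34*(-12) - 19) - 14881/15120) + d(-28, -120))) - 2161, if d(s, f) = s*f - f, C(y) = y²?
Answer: -14678765461856/3174473699 ≈ -4624.0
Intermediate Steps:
d(s, f) = -f + f*s (d(s, f) = f*s - f = -f + f*s)
(-2463 + 1/((C(126)/(34*(-12) - 19) - 14881/15120) + d(-28, -120))) - 2161 = (-2463 + 1/((126²/(34*(-12) - 19) - 14881/15120) - 120*(-1 - 28))) - 2161 = (-2463 + 1/((15876/(-408 - 19) - 14881*1/15120) - 120*(-29))) - 2161 = (-2463 + 1/((15876/(-427) - 14881/15120) + 3480)) - 2161 = (-2463 + 1/((15876*(-1/427) - 14881/15120) + 3480)) - 2161 = (-2463 + 1/((-2268/61 - 14881/15120) + 3480)) - 2161 = (-2463 + 1/(-35199901/922320 + 3480)) - 2161 = (-2463 + 1/(3174473699/922320)) - 2161 = (-2463 + 922320/3174473699) - 2161 = -7818727798317/3174473699 - 2161 = -14678765461856/3174473699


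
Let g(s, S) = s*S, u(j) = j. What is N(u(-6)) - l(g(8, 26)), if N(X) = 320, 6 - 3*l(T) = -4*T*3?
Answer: -514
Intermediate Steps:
g(s, S) = S*s
l(T) = 2 + 4*T (l(T) = 2 - (-4*T)*3/3 = 2 - (-4)*T = 2 + 4*T)
N(u(-6)) - l(g(8, 26)) = 320 - (2 + 4*(26*8)) = 320 - (2 + 4*208) = 320 - (2 + 832) = 320 - 1*834 = 320 - 834 = -514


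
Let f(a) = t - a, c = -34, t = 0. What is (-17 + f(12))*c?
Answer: 986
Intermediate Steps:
f(a) = -a (f(a) = 0 - a = -a)
(-17 + f(12))*c = (-17 - 1*12)*(-34) = (-17 - 12)*(-34) = -29*(-34) = 986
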